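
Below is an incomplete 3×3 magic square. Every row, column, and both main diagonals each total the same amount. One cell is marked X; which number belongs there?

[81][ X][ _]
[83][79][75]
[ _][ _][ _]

Row 2 is complete and sums to 237; that is the magic constant.
Using column 1: 81 + 83 + ? → (3,1) = 237 − 164 = 73.
The remaining cell in main diagonal is (3,3) = 237 − 160 = 77.
The remaining cell in anti-diagonal is (1,3) = 237 − 152 = 85.
Row 1 needs 237; the known cells sum to 166, so (1,2) = 71.

71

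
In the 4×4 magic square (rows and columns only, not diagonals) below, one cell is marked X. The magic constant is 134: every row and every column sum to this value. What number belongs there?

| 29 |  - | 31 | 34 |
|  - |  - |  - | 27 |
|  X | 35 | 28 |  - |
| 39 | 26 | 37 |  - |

The remaining cell in row 1 is (1,2) = 134 − 94 = 40.
Row 4 must total 134; the given cells sum to 102, so (4,4) = 32.
Using column 2: 40 + 35 + 26 + ? → (2,2) = 134 − 101 = 33.
Column 3: 31 + 28 + 37 + ? = 134, so (2,3) = 38.
The remaining cell in column 4 is (3,4) = 134 − 93 = 41.
Using row 2: 33 + 38 + 27 + ? → (2,1) = 134 − 98 = 36.
Using row 3: 35 + 28 + 41 + ? → (3,1) = 134 − 104 = 30.

30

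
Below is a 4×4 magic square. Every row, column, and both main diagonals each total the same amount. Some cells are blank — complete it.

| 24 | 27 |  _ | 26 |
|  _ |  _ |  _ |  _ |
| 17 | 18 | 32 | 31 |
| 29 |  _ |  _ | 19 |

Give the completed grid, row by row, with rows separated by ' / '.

24 27 21 26 / 28 23 25 22 / 17 18 32 31 / 29 30 20 19

Row 3 is already complete: 17 + 18 + 32 + 31 = 98, so that is the magic constant.
From row 1, 98 − (24 + 27 + 26) gives (1,3) = 21.
Column 1 must total 98; the given cells sum to 70, so (2,1) = 28.
Column 4 must total 98; the given cells sum to 76, so (2,4) = 22.
Using main diagonal: 24 + 32 + 19 + ? → (2,2) = 98 − 75 = 23.
Anti-diagonal must total 98; the given cells sum to 73, so (2,3) = 25.
Column 2 needs 98; the known cells sum to 68, so (4,2) = 30.
From column 3, 98 − (21 + 25 + 32) gives (4,3) = 20.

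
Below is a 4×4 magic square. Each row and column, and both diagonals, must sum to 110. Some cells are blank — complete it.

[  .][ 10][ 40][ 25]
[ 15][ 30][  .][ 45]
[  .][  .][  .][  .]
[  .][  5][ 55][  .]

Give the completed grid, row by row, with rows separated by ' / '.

35 10 40 25 / 15 30 20 45 / 60 65 -5 -10 / 0 5 55 50

Row 1 must total 110; the given cells sum to 75, so (1,1) = 35.
Row 2 must total 110; the given cells sum to 90, so (2,3) = 20.
Using column 2: 10 + 30 + 5 + ? → (3,2) = 110 − 45 = 65.
Column 3 needs 110; the known cells sum to 115, so (3,3) = -5.
Using main diagonal: 35 + 30 + (-5) + ? → (4,4) = 110 − 60 = 50.
Using anti-diagonal: 25 + 20 + 65 + ? → (4,1) = 110 − 110 = 0.
Using column 1: 35 + 15 + 0 + ? → (3,1) = 110 − 50 = 60.
Column 4 must total 110; the given cells sum to 120, so (3,4) = -10.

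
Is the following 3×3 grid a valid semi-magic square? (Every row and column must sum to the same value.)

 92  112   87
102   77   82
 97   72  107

No — column 1 sums to 291 but row 3 sums to 276.

Row 1: 92 + 112 + 87 = 291.
Row 2: 102 + 77 + 82 = 261.
Row 3: 97 + 72 + 107 = 276.
Column 1: 92 + 102 + 97 = 291.
Column 2: 112 + 77 + 72 = 261.
Column 3: 87 + 82 + 107 = 276.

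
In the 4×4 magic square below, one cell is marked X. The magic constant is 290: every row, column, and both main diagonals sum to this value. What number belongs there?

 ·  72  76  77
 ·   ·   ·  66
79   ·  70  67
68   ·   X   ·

73

Row 1 needs 290; the known cells sum to 225, so (1,1) = 65.
The remaining cell in row 3 is (3,2) = 290 − 216 = 74.
Using column 1: 65 + 79 + 68 + ? → (2,1) = 290 − 212 = 78.
The remaining cell in column 4 is (4,4) = 290 − 210 = 80.
Main diagonal: 65 + 70 + 80 + ? = 290, so (2,2) = 75.
Anti-diagonal needs 290; the known cells sum to 219, so (2,3) = 71.
Using column 2: 72 + 75 + 74 + ? → (4,2) = 290 − 221 = 69.
The remaining cell in column 3 is (4,3) = 290 − 217 = 73.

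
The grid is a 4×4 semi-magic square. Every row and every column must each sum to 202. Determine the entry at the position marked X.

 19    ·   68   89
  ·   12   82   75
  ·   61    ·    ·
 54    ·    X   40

5

Row 1: 19 + 68 + 89 + ? = 202, so (1,2) = 26.
Row 2 needs 202; the known cells sum to 169, so (2,1) = 33.
Column 1: 19 + 33 + 54 + ? = 202, so (3,1) = 96.
From column 2, 202 − (26 + 12 + 61) gives (4,2) = 103.
The remaining cell in column 4 is (3,4) = 202 − 204 = -2.
From row 3, 202 − (96 + 61 + (-2)) gives (3,3) = 47.
Row 4: 54 + 103 + 40 + ? = 202, so (4,3) = 5.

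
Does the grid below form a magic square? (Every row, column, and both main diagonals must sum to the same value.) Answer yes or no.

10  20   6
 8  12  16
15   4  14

Row 1: 10 + 20 + 6 = 36.
Row 2: 8 + 12 + 16 = 36.
Row 3: 15 + 4 + 14 = 33.
Column 1: 10 + 8 + 15 = 33.
Column 2: 20 + 12 + 4 = 36.
Column 3: 6 + 16 + 14 = 36.
Main diagonal: 10 + 12 + 14 = 36.
Anti-diagonal: 6 + 12 + 15 = 33.

No — column 2 sums to 36 but row 3 sums to 33.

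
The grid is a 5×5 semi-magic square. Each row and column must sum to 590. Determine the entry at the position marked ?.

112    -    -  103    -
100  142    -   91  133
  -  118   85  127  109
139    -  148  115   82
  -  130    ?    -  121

97

The remaining cell in row 2 is (2,3) = 590 − 466 = 124.
The remaining cell in row 3 is (3,1) = 590 − 439 = 151.
From row 4, 590 − (139 + 148 + 115 + 82) gives (4,2) = 106.
Column 1 needs 590; the known cells sum to 502, so (5,1) = 88.
Column 2 must total 590; the given cells sum to 496, so (1,2) = 94.
Using column 4: 103 + 91 + 127 + 115 + ? → (5,4) = 590 − 436 = 154.
The remaining cell in column 5 is (1,5) = 590 − 445 = 145.
The remaining cell in row 1 is (1,3) = 590 − 454 = 136.
Row 5 needs 590; the known cells sum to 493, so (5,3) = 97.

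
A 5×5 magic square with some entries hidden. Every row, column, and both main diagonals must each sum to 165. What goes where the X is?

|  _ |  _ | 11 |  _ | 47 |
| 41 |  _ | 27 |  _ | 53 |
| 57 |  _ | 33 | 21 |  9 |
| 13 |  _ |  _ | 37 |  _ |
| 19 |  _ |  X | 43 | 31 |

55

The remaining cell in row 3 is (3,2) = 165 − 120 = 45.
Column 1 needs 165; the known cells sum to 130, so (1,1) = 35.
From column 5, 165 − (47 + 53 + 9 + 31) gives (4,5) = 25.
The remaining cell in main diagonal is (2,2) = 165 − 136 = 29.
Row 2: 41 + 29 + 27 + 53 + ? = 165, so (2,4) = 15.
Column 4 must total 165; the given cells sum to 116, so (1,4) = 49.
Using anti-diagonal: 47 + 15 + 33 + 19 + ? → (4,2) = 165 − 114 = 51.
Using row 1: 35 + 11 + 49 + 47 + ? → (1,2) = 165 − 142 = 23.
From row 4, 165 − (13 + 51 + 37 + 25) gives (4,3) = 39.
Using column 2: 23 + 29 + 45 + 51 + ? → (5,2) = 165 − 148 = 17.
Column 3 must total 165; the given cells sum to 110, so (5,3) = 55.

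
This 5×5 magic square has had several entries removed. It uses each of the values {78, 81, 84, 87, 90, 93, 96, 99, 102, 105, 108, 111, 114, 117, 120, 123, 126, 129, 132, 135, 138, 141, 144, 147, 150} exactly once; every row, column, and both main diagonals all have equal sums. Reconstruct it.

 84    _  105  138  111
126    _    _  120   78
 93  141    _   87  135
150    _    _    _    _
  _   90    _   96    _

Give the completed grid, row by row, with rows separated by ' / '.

The 25 entries sum to 2850, so each line sums to 2850/5 = 570.
Row 1 needs 570; the known cells sum to 438, so (1,2) = 132.
The remaining cell in row 3 is (3,3) = 570 − 456 = 114.
The remaining cell in column 1 is (5,1) = 570 − 453 = 117.
From column 4, 570 − (138 + 120 + 87 + 96) gives (4,4) = 129.
The remaining cell in anti-diagonal is (4,2) = 570 − 462 = 108.
Column 2: 132 + 141 + 108 + 90 + ? = 570, so (2,2) = 99.
Main diagonal needs 570; the known cells sum to 426, so (5,5) = 144.
Using row 2: 126 + 99 + 120 + 78 + ? → (2,3) = 570 − 423 = 147.
Row 5: 117 + 90 + 96 + 144 + ? = 570, so (5,3) = 123.
From column 3, 570 − (105 + 147 + 114 + 123) gives (4,3) = 81.
Using column 5: 111 + 78 + 135 + 144 + ? → (4,5) = 570 − 468 = 102.

84 132 105 138 111 / 126 99 147 120 78 / 93 141 114 87 135 / 150 108 81 129 102 / 117 90 123 96 144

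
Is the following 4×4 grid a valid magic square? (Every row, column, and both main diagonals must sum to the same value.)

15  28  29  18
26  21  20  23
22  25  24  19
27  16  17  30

Row 1: 15 + 28 + 29 + 18 = 90.
Row 2: 26 + 21 + 20 + 23 = 90.
Row 3: 22 + 25 + 24 + 19 = 90.
Row 4: 27 + 16 + 17 + 30 = 90.
Column 1: 15 + 26 + 22 + 27 = 90.
Column 2: 28 + 21 + 25 + 16 = 90.
Column 3: 29 + 20 + 24 + 17 = 90.
Column 4: 18 + 23 + 19 + 30 = 90.
Main diagonal: 15 + 21 + 24 + 30 = 90.
Anti-diagonal: 18 + 20 + 25 + 27 = 90.
All lines sum to 90.

Yes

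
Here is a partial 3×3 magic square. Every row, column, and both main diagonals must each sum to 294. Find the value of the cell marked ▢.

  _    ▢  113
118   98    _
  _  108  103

From row 2, 294 − (118 + 98) gives (2,3) = 78.
Row 3 needs 294; the known cells sum to 211, so (3,1) = 83.
Column 1 needs 294; the known cells sum to 201, so (1,1) = 93.
The remaining cell in column 2 is (1,2) = 294 − 206 = 88.

88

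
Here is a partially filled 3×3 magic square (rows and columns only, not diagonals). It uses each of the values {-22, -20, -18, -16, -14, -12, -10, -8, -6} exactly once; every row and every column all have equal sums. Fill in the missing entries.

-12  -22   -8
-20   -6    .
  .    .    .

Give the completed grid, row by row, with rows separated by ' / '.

The 9 entries sum to -126, so each line sums to -126/3 = -42.
Row 2 needs -42; the known cells sum to -26, so (2,3) = -16.
Column 1: -12 + (-20) + ? = -42, so (3,1) = -10.
Column 2 needs -42; the known cells sum to -28, so (3,2) = -14.
Column 3 must total -42; the given cells sum to -24, so (3,3) = -18.

-12 -22 -8 / -20 -6 -16 / -10 -14 -18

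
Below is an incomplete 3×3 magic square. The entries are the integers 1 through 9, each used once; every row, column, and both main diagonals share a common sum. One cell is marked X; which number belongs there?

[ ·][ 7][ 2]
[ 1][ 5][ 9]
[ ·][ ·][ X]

The entries are 1 through 9, which sum to 45, so each line sums to 45/3 = 15.
Using row 1: 7 + 2 + ? → (1,1) = 15 − 9 = 6.
From column 1, 15 − (6 + 1) gives (3,1) = 8.
From column 2, 15 − (7 + 5) gives (3,2) = 3.
Column 3 must total 15; the given cells sum to 11, so (3,3) = 4.

4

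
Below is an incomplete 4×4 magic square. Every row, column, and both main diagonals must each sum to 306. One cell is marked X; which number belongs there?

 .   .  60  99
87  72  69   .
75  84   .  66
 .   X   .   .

93

Row 2 needs 306; the known cells sum to 228, so (2,4) = 78.
Row 3 needs 306; the known cells sum to 225, so (3,3) = 81.
From column 3, 306 − (60 + 69 + 81) gives (4,3) = 96.
The remaining cell in column 4 is (4,4) = 306 − 243 = 63.
Main diagonal needs 306; the known cells sum to 216, so (1,1) = 90.
The remaining cell in anti-diagonal is (4,1) = 306 − 252 = 54.
The remaining cell in row 1 is (1,2) = 306 − 249 = 57.
The remaining cell in row 4 is (4,2) = 306 − 213 = 93.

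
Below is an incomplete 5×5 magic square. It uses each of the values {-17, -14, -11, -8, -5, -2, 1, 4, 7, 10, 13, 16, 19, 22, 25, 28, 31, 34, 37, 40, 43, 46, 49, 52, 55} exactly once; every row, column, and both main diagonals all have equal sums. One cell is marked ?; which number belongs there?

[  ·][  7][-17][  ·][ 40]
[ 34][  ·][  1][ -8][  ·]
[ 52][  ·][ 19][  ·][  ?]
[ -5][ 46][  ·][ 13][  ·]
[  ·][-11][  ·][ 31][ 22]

The 25 entries sum to 475, so each line sums to 475/5 = 95.
Anti-diagonal needs 95; the known cells sum to 97, so (5,1) = -2.
Row 5 must total 95; the given cells sum to 40, so (5,3) = 55.
Using column 1: 34 + 52 + (-5) + (-2) + ? → (1,1) = 95 − 79 = 16.
From column 3, 95 − (-17 + 1 + 19 + 55) gives (4,3) = 37.
From main diagonal, 95 − (16 + 19 + 13 + 22) gives (2,2) = 25.
Using row 1: 16 + 7 + (-17) + 40 + ? → (1,4) = 95 − 46 = 49.
Row 2 needs 95; the known cells sum to 52, so (2,5) = 43.
From row 4, 95 − (-5 + 46 + 37 + 13) gives (4,5) = 4.
Column 2: 7 + 25 + 46 + (-11) + ? = 95, so (3,2) = 28.
Column 4: 49 + (-8) + 13 + 31 + ? = 95, so (3,4) = 10.
From column 5, 95 − (40 + 43 + 4 + 22) gives (3,5) = -14.

-14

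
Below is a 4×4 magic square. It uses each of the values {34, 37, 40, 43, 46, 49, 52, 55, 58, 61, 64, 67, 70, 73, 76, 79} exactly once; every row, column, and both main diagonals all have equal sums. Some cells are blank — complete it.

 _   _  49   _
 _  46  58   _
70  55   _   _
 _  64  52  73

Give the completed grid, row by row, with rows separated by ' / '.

40 61 49 76 / 79 46 58 43 / 70 55 67 34 / 37 64 52 73

The 16 entries sum to 904, so each line sums to 904/4 = 226.
Using row 4: 64 + 52 + 73 + ? → (4,1) = 226 − 189 = 37.
The remaining cell in column 2 is (1,2) = 226 − 165 = 61.
Column 3 needs 226; the known cells sum to 159, so (3,3) = 67.
From main diagonal, 226 − (46 + 67 + 73) gives (1,1) = 40.
Anti-diagonal: 58 + 55 + 37 + ? = 226, so (1,4) = 76.
Row 3: 70 + 55 + 67 + ? = 226, so (3,4) = 34.
From column 1, 226 − (40 + 70 + 37) gives (2,1) = 79.
Column 4 must total 226; the given cells sum to 183, so (2,4) = 43.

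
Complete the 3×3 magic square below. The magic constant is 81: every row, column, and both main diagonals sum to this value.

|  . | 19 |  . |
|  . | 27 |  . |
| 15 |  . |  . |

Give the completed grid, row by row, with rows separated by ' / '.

The remaining cell in column 2 is (3,2) = 81 − 46 = 35.
Anti-diagonal: 27 + 15 + ? = 81, so (1,3) = 39.
Using row 1: 19 + 39 + ? → (1,1) = 81 − 58 = 23.
The remaining cell in row 3 is (3,3) = 81 − 50 = 31.
Column 1 must total 81; the given cells sum to 38, so (2,1) = 43.
From column 3, 81 − (39 + 31) gives (2,3) = 11.

23 19 39 / 43 27 11 / 15 35 31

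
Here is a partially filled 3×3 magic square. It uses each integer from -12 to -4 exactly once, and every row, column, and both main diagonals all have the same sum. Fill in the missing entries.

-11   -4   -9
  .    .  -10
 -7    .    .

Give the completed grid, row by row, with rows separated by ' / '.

-11 -4 -9 / -6 -8 -10 / -7 -12 -5

The entries are -12 through -4, which sum to -72, so each line sums to -72/3 = -24.
Column 1 needs -24; the known cells sum to -18, so (2,1) = -6.
Using column 3: -9 + (-10) + ? → (3,3) = -24 − (-19) = -5.
From main diagonal, -24 − (-11 + (-5)) gives (2,2) = -8.
Row 3 needs -24; the known cells sum to -12, so (3,2) = -12.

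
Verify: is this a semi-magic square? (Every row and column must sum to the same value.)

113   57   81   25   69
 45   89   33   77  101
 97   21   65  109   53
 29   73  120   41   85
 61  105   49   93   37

Row 1: 113 + 57 + 81 + 25 + 69 = 345.
Row 2: 45 + 89 + 33 + 77 + 101 = 345.
Row 3: 97 + 21 + 65 + 109 + 53 = 345.
Row 4: 29 + 73 + 120 + 41 + 85 = 348.
Row 5: 61 + 105 + 49 + 93 + 37 = 345.
Column 1: 113 + 45 + 97 + 29 + 61 = 345.
Column 2: 57 + 89 + 21 + 73 + 105 = 345.
Column 3: 81 + 33 + 65 + 120 + 49 = 348.
Column 4: 25 + 77 + 109 + 41 + 93 = 345.
Column 5: 69 + 101 + 53 + 85 + 37 = 345.

No — column 5 sums to 345 but row 4 sums to 348.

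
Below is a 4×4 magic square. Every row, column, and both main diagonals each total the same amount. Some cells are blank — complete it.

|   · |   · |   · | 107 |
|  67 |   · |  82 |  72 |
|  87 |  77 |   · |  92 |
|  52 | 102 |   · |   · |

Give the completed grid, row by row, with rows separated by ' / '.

Anti-diagonal is already complete: 107 + 82 + 77 + 52 = 318, so that is the magic constant.
The remaining cell in row 2 is (2,2) = 318 − 221 = 97.
The remaining cell in row 3 is (3,3) = 318 − 256 = 62.
From column 1, 318 − (67 + 87 + 52) gives (1,1) = 112.
Column 2: 97 + 77 + 102 + ? = 318, so (1,2) = 42.
From column 4, 318 − (107 + 72 + 92) gives (4,4) = 47.
Row 1: 112 + 42 + 107 + ? = 318, so (1,3) = 57.
Row 4 must total 318; the given cells sum to 201, so (4,3) = 117.

112 42 57 107 / 67 97 82 72 / 87 77 62 92 / 52 102 117 47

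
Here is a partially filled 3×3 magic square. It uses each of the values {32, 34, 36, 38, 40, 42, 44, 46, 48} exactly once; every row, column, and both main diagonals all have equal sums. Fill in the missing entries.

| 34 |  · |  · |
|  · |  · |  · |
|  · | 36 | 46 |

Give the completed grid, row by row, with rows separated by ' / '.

34 44 42 / 48 40 32 / 38 36 46

The 9 entries sum to 360, so each line sums to 360/3 = 120.
Row 3: 36 + 46 + ? = 120, so (3,1) = 38.
Column 1 needs 120; the known cells sum to 72, so (2,1) = 48.
Using main diagonal: 34 + 46 + ? → (2,2) = 120 − 80 = 40.
Anti-diagonal: 40 + 38 + ? = 120, so (1,3) = 42.
Using row 1: 34 + 42 + ? → (1,2) = 120 − 76 = 44.
Using row 2: 48 + 40 + ? → (2,3) = 120 − 88 = 32.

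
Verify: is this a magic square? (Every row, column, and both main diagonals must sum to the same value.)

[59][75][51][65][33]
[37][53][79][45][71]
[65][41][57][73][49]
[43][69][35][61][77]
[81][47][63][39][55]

No — column 5 sums to 285 but row 1 sums to 283.

Row 1: 59 + 75 + 51 + 65 + 33 = 283.
Row 2: 37 + 53 + 79 + 45 + 71 = 285.
Row 3: 65 + 41 + 57 + 73 + 49 = 285.
Row 4: 43 + 69 + 35 + 61 + 77 = 285.
Row 5: 81 + 47 + 63 + 39 + 55 = 285.
Column 1: 59 + 37 + 65 + 43 + 81 = 285.
Column 2: 75 + 53 + 41 + 69 + 47 = 285.
Column 3: 51 + 79 + 57 + 35 + 63 = 285.
Column 4: 65 + 45 + 73 + 61 + 39 = 283.
Column 5: 33 + 71 + 49 + 77 + 55 = 285.
Main diagonal: 59 + 53 + 57 + 61 + 55 = 285.
Anti-diagonal: 33 + 45 + 57 + 69 + 81 = 285.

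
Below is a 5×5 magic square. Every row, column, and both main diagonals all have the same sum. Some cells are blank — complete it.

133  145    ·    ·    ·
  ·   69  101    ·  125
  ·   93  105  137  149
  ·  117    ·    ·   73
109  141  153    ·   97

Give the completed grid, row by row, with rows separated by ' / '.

Column 2 is already complete: 145 + 69 + 93 + 117 + 141 = 565, so that is the magic constant.
Row 3: 93 + 105 + 137 + 149 + ? = 565, so (3,1) = 81.
Row 5 needs 565; the known cells sum to 500, so (5,4) = 65.
Column 5: 125 + 149 + 73 + 97 + ? = 565, so (1,5) = 121.
Main diagonal needs 565; the known cells sum to 404, so (4,4) = 161.
The remaining cell in anti-diagonal is (2,4) = 565 − 452 = 113.
From row 2, 565 − (69 + 101 + 113 + 125) gives (2,1) = 157.
Column 1 must total 565; the given cells sum to 480, so (4,1) = 85.
Column 4: 113 + 137 + 161 + 65 + ? = 565, so (1,4) = 89.
From row 1, 565 − (133 + 145 + 89 + 121) gives (1,3) = 77.
From row 4, 565 − (85 + 117 + 161 + 73) gives (4,3) = 129.

133 145 77 89 121 / 157 69 101 113 125 / 81 93 105 137 149 / 85 117 129 161 73 / 109 141 153 65 97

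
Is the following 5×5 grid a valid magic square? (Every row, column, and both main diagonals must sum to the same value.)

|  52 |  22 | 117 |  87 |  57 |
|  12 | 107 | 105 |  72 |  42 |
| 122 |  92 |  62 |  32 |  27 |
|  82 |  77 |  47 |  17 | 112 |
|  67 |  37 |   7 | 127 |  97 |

No — column 1 sums to 335 but row 2 sums to 338.

Row 1: 52 + 22 + 117 + 87 + 57 = 335.
Row 2: 12 + 107 + 105 + 72 + 42 = 338.
Row 3: 122 + 92 + 62 + 32 + 27 = 335.
Row 4: 82 + 77 + 47 + 17 + 112 = 335.
Row 5: 67 + 37 + 7 + 127 + 97 = 335.
Column 1: 52 + 12 + 122 + 82 + 67 = 335.
Column 2: 22 + 107 + 92 + 77 + 37 = 335.
Column 3: 117 + 105 + 62 + 47 + 7 = 338.
Column 4: 87 + 72 + 32 + 17 + 127 = 335.
Column 5: 57 + 42 + 27 + 112 + 97 = 335.
Main diagonal: 52 + 107 + 62 + 17 + 97 = 335.
Anti-diagonal: 57 + 72 + 62 + 77 + 67 = 335.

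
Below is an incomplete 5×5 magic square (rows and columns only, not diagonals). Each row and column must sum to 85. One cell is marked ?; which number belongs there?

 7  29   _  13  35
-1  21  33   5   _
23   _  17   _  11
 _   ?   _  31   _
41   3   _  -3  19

37

Row 1 needs 85; the known cells sum to 84, so (1,3) = 1.
Row 2 needs 85; the known cells sum to 58, so (2,5) = 27.
The remaining cell in row 5 is (5,3) = 85 − 60 = 25.
The remaining cell in column 1 is (4,1) = 85 − 70 = 15.
Column 3 must total 85; the given cells sum to 76, so (4,3) = 9.
Column 4 needs 85; the known cells sum to 46, so (3,4) = 39.
Column 5: 35 + 27 + 11 + 19 + ? = 85, so (4,5) = -7.
Row 3 needs 85; the known cells sum to 90, so (3,2) = -5.
Using row 4: 15 + 9 + 31 + (-7) + ? → (4,2) = 85 − 48 = 37.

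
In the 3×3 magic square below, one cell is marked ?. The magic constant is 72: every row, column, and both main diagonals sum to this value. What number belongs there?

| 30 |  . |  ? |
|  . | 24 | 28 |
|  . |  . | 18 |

26

The remaining cell in row 2 is (2,1) = 72 − 52 = 20.
The remaining cell in column 1 is (3,1) = 72 − 50 = 22.
Column 3 must total 72; the given cells sum to 46, so (1,3) = 26.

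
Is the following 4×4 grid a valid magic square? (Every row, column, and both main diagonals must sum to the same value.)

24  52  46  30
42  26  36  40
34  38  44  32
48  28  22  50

No — row 4 sums to 148 but row 2 sums to 144.

Row 1: 24 + 52 + 46 + 30 = 152.
Row 2: 42 + 26 + 36 + 40 = 144.
Row 3: 34 + 38 + 44 + 32 = 148.
Row 4: 48 + 28 + 22 + 50 = 148.
Column 1: 24 + 42 + 34 + 48 = 148.
Column 2: 52 + 26 + 38 + 28 = 144.
Column 3: 46 + 36 + 44 + 22 = 148.
Column 4: 30 + 40 + 32 + 50 = 152.
Main diagonal: 24 + 26 + 44 + 50 = 144.
Anti-diagonal: 30 + 36 + 38 + 48 = 152.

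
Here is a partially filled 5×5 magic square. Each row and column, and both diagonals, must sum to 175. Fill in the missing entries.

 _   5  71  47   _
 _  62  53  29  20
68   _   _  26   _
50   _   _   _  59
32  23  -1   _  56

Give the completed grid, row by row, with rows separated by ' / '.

From row 2, 175 − (62 + 53 + 29 + 20) gives (2,1) = 11.
Using row 5: 32 + 23 + (-1) + 56 + ? → (5,4) = 175 − 110 = 65.
The remaining cell in column 1 is (1,1) = 175 − 161 = 14.
Column 4 needs 175; the known cells sum to 167, so (4,4) = 8.
Main diagonal: 14 + 62 + 8 + 56 + ? = 175, so (3,3) = 35.
Row 1 needs 175; the known cells sum to 137, so (1,5) = 38.
Column 3 must total 175; the given cells sum to 158, so (4,3) = 17.
Column 5 must total 175; the given cells sum to 173, so (3,5) = 2.
Using anti-diagonal: 38 + 29 + 35 + 32 + ? → (4,2) = 175 − 134 = 41.
Using row 3: 68 + 35 + 26 + 2 + ? → (3,2) = 175 − 131 = 44.

14 5 71 47 38 / 11 62 53 29 20 / 68 44 35 26 2 / 50 41 17 8 59 / 32 23 -1 65 56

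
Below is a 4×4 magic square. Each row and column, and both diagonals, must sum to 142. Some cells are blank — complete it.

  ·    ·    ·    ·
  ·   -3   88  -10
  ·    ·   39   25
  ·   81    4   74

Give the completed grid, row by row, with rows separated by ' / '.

32 46 11 53 / 67 -3 88 -10 / 60 18 39 25 / -17 81 4 74

The remaining cell in row 2 is (2,1) = 142 − 75 = 67.
Row 4 needs 142; the known cells sum to 159, so (4,1) = -17.
The remaining cell in column 3 is (1,3) = 142 − 131 = 11.
The remaining cell in column 4 is (1,4) = 142 − 89 = 53.
From main diagonal, 142 − (-3 + 39 + 74) gives (1,1) = 32.
From anti-diagonal, 142 − (53 + 88 + (-17)) gives (3,2) = 18.
From row 1, 142 − (32 + 11 + 53) gives (1,2) = 46.
Using row 3: 18 + 39 + 25 + ? → (3,1) = 142 − 82 = 60.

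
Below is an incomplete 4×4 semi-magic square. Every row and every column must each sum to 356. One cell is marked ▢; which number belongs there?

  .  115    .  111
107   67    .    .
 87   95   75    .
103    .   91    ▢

83

Row 3 needs 356; the known cells sum to 257, so (3,4) = 99.
Using column 1: 107 + 87 + 103 + ? → (1,1) = 356 − 297 = 59.
Column 2: 115 + 67 + 95 + ? = 356, so (4,2) = 79.
The remaining cell in row 1 is (1,3) = 356 − 285 = 71.
The remaining cell in row 4 is (4,4) = 356 − 273 = 83.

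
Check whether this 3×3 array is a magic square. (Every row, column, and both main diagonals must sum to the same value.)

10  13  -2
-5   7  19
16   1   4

Row 1: 10 + 13 + (-2) = 21.
Row 2: -5 + 7 + 19 = 21.
Row 3: 16 + 1 + 4 = 21.
Column 1: 10 + (-5) + 16 = 21.
Column 2: 13 + 7 + 1 = 21.
Column 3: -2 + 19 + 4 = 21.
Main diagonal: 10 + 7 + 4 = 21.
Anti-diagonal: -2 + 7 + 16 = 21.
All lines sum to 21.

Yes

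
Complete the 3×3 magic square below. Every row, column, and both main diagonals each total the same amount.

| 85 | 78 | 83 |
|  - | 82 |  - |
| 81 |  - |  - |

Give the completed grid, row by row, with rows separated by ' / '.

85 78 83 / 80 82 84 / 81 86 79

Anti-diagonal is already complete: 83 + 82 + 81 = 246, so that is the magic constant.
From column 1, 246 − (85 + 81) gives (2,1) = 80.
Column 2 needs 246; the known cells sum to 160, so (3,2) = 86.
From main diagonal, 246 − (85 + 82) gives (3,3) = 79.
From row 2, 246 − (80 + 82) gives (2,3) = 84.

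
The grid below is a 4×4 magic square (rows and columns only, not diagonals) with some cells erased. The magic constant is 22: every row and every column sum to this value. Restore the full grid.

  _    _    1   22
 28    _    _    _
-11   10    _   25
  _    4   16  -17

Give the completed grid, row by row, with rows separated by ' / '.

-14 13 1 22 / 28 -5 7 -8 / -11 10 -2 25 / 19 4 16 -17

Using row 3: -11 + 10 + 25 + ? → (3,3) = 22 − 24 = -2.
Row 4: 4 + 16 + (-17) + ? = 22, so (4,1) = 19.
Using column 1: 28 + (-11) + 19 + ? → (1,1) = 22 − 36 = -14.
From column 3, 22 − (1 + (-2) + 16) gives (2,3) = 7.
Column 4: 22 + 25 + (-17) + ? = 22, so (2,4) = -8.
Using row 1: -14 + 1 + 22 + ? → (1,2) = 22 − 9 = 13.
Row 2 needs 22; the known cells sum to 27, so (2,2) = -5.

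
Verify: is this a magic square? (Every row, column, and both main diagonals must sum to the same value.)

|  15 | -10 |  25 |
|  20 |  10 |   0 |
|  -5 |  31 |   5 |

No — row 3 sums to 31 but row 2 sums to 30.

Row 1: 15 + (-10) + 25 = 30.
Row 2: 20 + 10 + 0 = 30.
Row 3: -5 + 31 + 5 = 31.
Column 1: 15 + 20 + (-5) = 30.
Column 2: -10 + 10 + 31 = 31.
Column 3: 25 + 0 + 5 = 30.
Main diagonal: 15 + 10 + 5 = 30.
Anti-diagonal: 25 + 10 + (-5) = 30.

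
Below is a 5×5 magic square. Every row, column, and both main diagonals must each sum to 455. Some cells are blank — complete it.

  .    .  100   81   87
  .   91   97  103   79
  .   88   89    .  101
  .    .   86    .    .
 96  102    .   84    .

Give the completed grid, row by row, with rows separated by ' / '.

93 94 100 81 87 / 85 91 97 103 79 / 82 88 89 95 101 / 99 80 86 92 98 / 96 102 83 84 90

The remaining cell in row 2 is (2,1) = 455 − 370 = 85.
Using column 3: 100 + 97 + 89 + 86 + ? → (5,3) = 455 − 372 = 83.
Anti-diagonal needs 455; the known cells sum to 375, so (4,2) = 80.
Row 5 must total 455; the given cells sum to 365, so (5,5) = 90.
Column 2: 91 + 88 + 80 + 102 + ? = 455, so (1,2) = 94.
The remaining cell in column 5 is (4,5) = 455 − 357 = 98.
Using row 1: 94 + 100 + 81 + 87 + ? → (1,1) = 455 − 362 = 93.
Main diagonal: 93 + 91 + 89 + 90 + ? = 455, so (4,4) = 92.
From row 4, 455 − (80 + 86 + 92 + 98) gives (4,1) = 99.
Using column 1: 93 + 85 + 99 + 96 + ? → (3,1) = 455 − 373 = 82.
Using column 4: 81 + 103 + 92 + 84 + ? → (3,4) = 455 − 360 = 95.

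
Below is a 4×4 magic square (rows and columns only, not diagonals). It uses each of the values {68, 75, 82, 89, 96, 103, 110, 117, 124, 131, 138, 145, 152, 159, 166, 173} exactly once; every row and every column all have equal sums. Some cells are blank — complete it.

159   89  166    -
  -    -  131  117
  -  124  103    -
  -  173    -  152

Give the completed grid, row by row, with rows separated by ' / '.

159 89 166 68 / 138 96 131 117 / 110 124 103 145 / 75 173 82 152

The 16 entries sum to 1928, so each line sums to 1928/4 = 482.
Using row 1: 159 + 89 + 166 + ? → (1,4) = 482 − 414 = 68.
The remaining cell in column 2 is (2,2) = 482 − 386 = 96.
Using column 3: 166 + 131 + 103 + ? → (4,3) = 482 − 400 = 82.
The remaining cell in column 4 is (3,4) = 482 − 337 = 145.
From row 2, 482 − (96 + 131 + 117) gives (2,1) = 138.
Row 3 must total 482; the given cells sum to 372, so (3,1) = 110.
Row 4 needs 482; the known cells sum to 407, so (4,1) = 75.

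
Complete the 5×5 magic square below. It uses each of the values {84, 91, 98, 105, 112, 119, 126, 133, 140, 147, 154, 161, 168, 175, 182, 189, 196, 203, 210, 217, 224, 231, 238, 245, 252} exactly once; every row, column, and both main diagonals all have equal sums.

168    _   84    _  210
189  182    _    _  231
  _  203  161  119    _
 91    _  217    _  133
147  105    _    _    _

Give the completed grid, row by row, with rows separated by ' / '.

The 25 entries sum to 4200, so each line sums to 4200/5 = 840.
Using column 1: 168 + 189 + 91 + 147 + ? → (3,1) = 840 − 595 = 245.
From row 3, 840 − (245 + 203 + 161 + 119) gives (3,5) = 112.
Column 5: 210 + 231 + 112 + 133 + ? = 840, so (5,5) = 154.
Main diagonal needs 840; the known cells sum to 665, so (4,4) = 175.
From row 4, 840 − (91 + 217 + 175 + 133) gives (4,2) = 224.
Column 2 must total 840; the given cells sum to 714, so (1,2) = 126.
The remaining cell in anti-diagonal is (2,4) = 840 − 742 = 98.
Row 1 must total 840; the given cells sum to 588, so (1,4) = 252.
Row 2 needs 840; the known cells sum to 700, so (2,3) = 140.
The remaining cell in column 3 is (5,3) = 840 − 602 = 238.
Using column 4: 252 + 98 + 119 + 175 + ? → (5,4) = 840 − 644 = 196.

168 126 84 252 210 / 189 182 140 98 231 / 245 203 161 119 112 / 91 224 217 175 133 / 147 105 238 196 154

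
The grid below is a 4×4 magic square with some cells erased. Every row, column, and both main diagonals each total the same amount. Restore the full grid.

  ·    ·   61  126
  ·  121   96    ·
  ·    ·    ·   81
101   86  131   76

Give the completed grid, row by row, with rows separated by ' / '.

Row 4 is already complete: 101 + 86 + 131 + 76 = 394, so that is the magic constant.
Column 3: 61 + 96 + 131 + ? = 394, so (3,3) = 106.
The remaining cell in column 4 is (2,4) = 394 − 283 = 111.
Main diagonal: 121 + 106 + 76 + ? = 394, so (1,1) = 91.
Anti-diagonal must total 394; the given cells sum to 323, so (3,2) = 71.
Using row 1: 91 + 61 + 126 + ? → (1,2) = 394 − 278 = 116.
The remaining cell in row 2 is (2,1) = 394 − 328 = 66.
Row 3: 71 + 106 + 81 + ? = 394, so (3,1) = 136.

91 116 61 126 / 66 121 96 111 / 136 71 106 81 / 101 86 131 76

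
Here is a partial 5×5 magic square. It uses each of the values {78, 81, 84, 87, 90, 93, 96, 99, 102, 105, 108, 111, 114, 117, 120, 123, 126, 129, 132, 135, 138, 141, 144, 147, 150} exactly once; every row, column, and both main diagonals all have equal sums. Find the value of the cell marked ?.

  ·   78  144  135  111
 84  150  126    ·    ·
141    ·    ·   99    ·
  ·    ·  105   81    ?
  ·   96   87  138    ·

147

The 25 entries sum to 2850, so each line sums to 2850/5 = 570.
The remaining cell in row 1 is (1,1) = 570 − 468 = 102.
Using column 3: 144 + 126 + 105 + 87 + ? → (3,3) = 570 − 462 = 108.
The remaining cell in column 4 is (2,4) = 570 − 453 = 117.
Main diagonal: 102 + 150 + 108 + 81 + ? = 570, so (5,5) = 129.
Using row 2: 84 + 150 + 126 + 117 + ? → (2,5) = 570 − 477 = 93.
Row 5 must total 570; the given cells sum to 450, so (5,1) = 120.
From column 1, 570 − (102 + 84 + 141 + 120) gives (4,1) = 123.
From anti-diagonal, 570 − (111 + 117 + 108 + 120) gives (4,2) = 114.
Row 4 must total 570; the given cells sum to 423, so (4,5) = 147.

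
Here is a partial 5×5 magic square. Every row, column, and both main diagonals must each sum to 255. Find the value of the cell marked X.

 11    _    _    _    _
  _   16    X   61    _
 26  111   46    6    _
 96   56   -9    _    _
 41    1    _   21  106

101

Row 3: 26 + 111 + 46 + 6 + ? = 255, so (3,5) = 66.
Row 5 needs 255; the known cells sum to 169, so (5,3) = 86.
Column 1: 11 + 26 + 96 + 41 + ? = 255, so (2,1) = 81.
Column 2 needs 255; the known cells sum to 184, so (1,2) = 71.
Using main diagonal: 11 + 16 + 46 + 106 + ? → (4,4) = 255 − 179 = 76.
Anti-diagonal needs 255; the known cells sum to 204, so (1,5) = 51.
The remaining cell in row 4 is (4,5) = 255 − 219 = 36.
Using column 4: 61 + 6 + 76 + 21 + ? → (1,4) = 255 − 164 = 91.
The remaining cell in column 5 is (2,5) = 255 − 259 = -4.
Row 1: 11 + 71 + 91 + 51 + ? = 255, so (1,3) = 31.
Row 2 needs 255; the known cells sum to 154, so (2,3) = 101.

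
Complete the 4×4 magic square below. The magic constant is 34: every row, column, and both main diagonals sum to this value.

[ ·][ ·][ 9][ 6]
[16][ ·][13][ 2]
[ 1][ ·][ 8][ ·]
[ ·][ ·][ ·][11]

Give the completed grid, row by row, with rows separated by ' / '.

12 7 9 6 / 16 3 13 2 / 1 10 8 15 / 5 14 4 11

From row 2, 34 − (16 + 13 + 2) gives (2,2) = 3.
Column 3 needs 34; the known cells sum to 30, so (4,3) = 4.
Using column 4: 6 + 2 + 11 + ? → (3,4) = 34 − 19 = 15.
Main diagonal must total 34; the given cells sum to 22, so (1,1) = 12.
Row 1 needs 34; the known cells sum to 27, so (1,2) = 7.
From row 3, 34 − (1 + 8 + 15) gives (3,2) = 10.
The remaining cell in column 1 is (4,1) = 34 − 29 = 5.
Using column 2: 7 + 3 + 10 + ? → (4,2) = 34 − 20 = 14.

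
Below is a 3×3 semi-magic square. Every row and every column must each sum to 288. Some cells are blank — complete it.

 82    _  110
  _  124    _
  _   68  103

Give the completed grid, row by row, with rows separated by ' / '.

82 96 110 / 89 124 75 / 117 68 103

Row 1 must total 288; the given cells sum to 192, so (1,2) = 96.
The remaining cell in row 3 is (3,1) = 288 − 171 = 117.
Column 1 needs 288; the known cells sum to 199, so (2,1) = 89.
The remaining cell in column 3 is (2,3) = 288 − 213 = 75.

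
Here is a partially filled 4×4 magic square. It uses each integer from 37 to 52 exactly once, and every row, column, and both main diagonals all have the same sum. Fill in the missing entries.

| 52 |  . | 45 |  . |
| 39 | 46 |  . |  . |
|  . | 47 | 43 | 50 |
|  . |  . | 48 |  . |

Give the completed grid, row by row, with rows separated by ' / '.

The entries are 37 through 52, which sum to 712, so each line sums to 712/4 = 178.
Using row 3: 47 + 43 + 50 + ? → (3,1) = 178 − 140 = 38.
The remaining cell in column 1 is (4,1) = 178 − 129 = 49.
Column 3 must total 178; the given cells sum to 136, so (2,3) = 42.
Using main diagonal: 52 + 46 + 43 + ? → (4,4) = 178 − 141 = 37.
Anti-diagonal needs 178; the known cells sum to 138, so (1,4) = 40.
Row 1 must total 178; the given cells sum to 137, so (1,2) = 41.
Row 2: 39 + 46 + 42 + ? = 178, so (2,4) = 51.
Using row 4: 49 + 48 + 37 + ? → (4,2) = 178 − 134 = 44.

52 41 45 40 / 39 46 42 51 / 38 47 43 50 / 49 44 48 37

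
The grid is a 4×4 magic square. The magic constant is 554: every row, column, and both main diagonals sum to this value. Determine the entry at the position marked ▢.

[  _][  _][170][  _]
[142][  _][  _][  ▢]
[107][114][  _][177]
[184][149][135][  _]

Row 3 needs 554; the known cells sum to 398, so (3,3) = 156.
From row 4, 554 − (184 + 149 + 135) gives (4,4) = 86.
Column 1: 142 + 107 + 184 + ? = 554, so (1,1) = 121.
The remaining cell in column 3 is (2,3) = 554 − 461 = 93.
The remaining cell in main diagonal is (2,2) = 554 − 363 = 191.
From anti-diagonal, 554 − (93 + 114 + 184) gives (1,4) = 163.
The remaining cell in row 1 is (1,2) = 554 − 454 = 100.
The remaining cell in row 2 is (2,4) = 554 − 426 = 128.

128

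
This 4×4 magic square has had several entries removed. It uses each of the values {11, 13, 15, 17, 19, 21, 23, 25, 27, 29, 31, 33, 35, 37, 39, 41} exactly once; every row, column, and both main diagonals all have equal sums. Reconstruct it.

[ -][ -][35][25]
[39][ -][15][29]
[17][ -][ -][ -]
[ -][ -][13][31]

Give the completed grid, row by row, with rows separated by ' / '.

The 16 entries sum to 416, so each line sums to 416/4 = 104.
Row 2 needs 104; the known cells sum to 83, so (2,2) = 21.
The remaining cell in column 3 is (3,3) = 104 − 63 = 41.
Column 4 needs 104; the known cells sum to 85, so (3,4) = 19.
Main diagonal needs 104; the known cells sum to 93, so (1,1) = 11.
Row 1: 11 + 35 + 25 + ? = 104, so (1,2) = 33.
The remaining cell in row 3 is (3,2) = 104 − 77 = 27.
Column 1 must total 104; the given cells sum to 67, so (4,1) = 37.
Using column 2: 33 + 21 + 27 + ? → (4,2) = 104 − 81 = 23.

11 33 35 25 / 39 21 15 29 / 17 27 41 19 / 37 23 13 31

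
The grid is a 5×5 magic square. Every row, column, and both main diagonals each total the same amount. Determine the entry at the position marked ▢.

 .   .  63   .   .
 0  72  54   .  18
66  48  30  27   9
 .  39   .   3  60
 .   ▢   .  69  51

15

Row 3 is complete and sums to 180; that is the magic constant.
Row 2: 0 + 72 + 54 + 18 + ? = 180, so (2,4) = 36.
Column 4 needs 180; the known cells sum to 135, so (1,4) = 45.
Column 5: 18 + 9 + 60 + 51 + ? = 180, so (1,5) = 42.
The remaining cell in main diagonal is (1,1) = 180 − 156 = 24.
The remaining cell in anti-diagonal is (5,1) = 180 − 147 = 33.
Using row 1: 24 + 63 + 45 + 42 + ? → (1,2) = 180 − 174 = 6.
Using column 1: 24 + 0 + 66 + 33 + ? → (4,1) = 180 − 123 = 57.
From column 2, 180 − (6 + 72 + 48 + 39) gives (5,2) = 15.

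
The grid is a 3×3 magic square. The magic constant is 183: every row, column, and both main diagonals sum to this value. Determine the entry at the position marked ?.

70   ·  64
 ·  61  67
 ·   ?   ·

Using row 1: 70 + 64 + ? → (1,2) = 183 − 134 = 49.
Row 2: 61 + 67 + ? = 183, so (2,1) = 55.
The remaining cell in column 1 is (3,1) = 183 − 125 = 58.
Column 2 must total 183; the given cells sum to 110, so (3,2) = 73.

73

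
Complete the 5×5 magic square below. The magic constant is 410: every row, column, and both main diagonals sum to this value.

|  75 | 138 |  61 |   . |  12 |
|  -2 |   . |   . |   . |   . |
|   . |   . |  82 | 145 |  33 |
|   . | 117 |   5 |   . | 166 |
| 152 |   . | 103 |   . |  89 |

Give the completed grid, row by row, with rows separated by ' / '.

From row 1, 410 − (75 + 138 + 61 + 12) gives (1,4) = 124.
Column 3: 61 + 82 + 5 + 103 + ? = 410, so (2,3) = 159.
Using column 5: 12 + 33 + 166 + 89 + ? → (2,5) = 410 − 300 = 110.
Using anti-diagonal: 12 + 82 + 117 + 152 + ? → (2,4) = 410 − 363 = 47.
From row 2, 410 − (-2 + 159 + 47 + 110) gives (2,2) = 96.
Main diagonal must total 410; the given cells sum to 342, so (4,4) = 68.
The remaining cell in row 4 is (4,1) = 410 − 356 = 54.
The remaining cell in column 1 is (3,1) = 410 − 279 = 131.
The remaining cell in column 4 is (5,4) = 410 − 384 = 26.
Row 3 must total 410; the given cells sum to 391, so (3,2) = 19.
Row 5 must total 410; the given cells sum to 370, so (5,2) = 40.

75 138 61 124 12 / -2 96 159 47 110 / 131 19 82 145 33 / 54 117 5 68 166 / 152 40 103 26 89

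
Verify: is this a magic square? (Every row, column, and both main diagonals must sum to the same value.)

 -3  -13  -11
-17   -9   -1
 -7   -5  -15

Row 1: -3 + (-13) + (-11) = -27.
Row 2: -17 + (-9) + (-1) = -27.
Row 3: -7 + (-5) + (-15) = -27.
Column 1: -3 + (-17) + (-7) = -27.
Column 2: -13 + (-9) + (-5) = -27.
Column 3: -11 + (-1) + (-15) = -27.
Main diagonal: -3 + (-9) + (-15) = -27.
Anti-diagonal: -11 + (-9) + (-7) = -27.
All lines sum to -27.

Yes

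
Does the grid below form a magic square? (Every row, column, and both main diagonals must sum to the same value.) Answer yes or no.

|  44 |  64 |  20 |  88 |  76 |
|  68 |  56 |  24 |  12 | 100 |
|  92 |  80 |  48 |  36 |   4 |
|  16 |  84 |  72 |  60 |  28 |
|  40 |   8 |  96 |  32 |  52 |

No — column 2 sums to 292 but main diagonal sums to 260.

Row 1: 44 + 64 + 20 + 88 + 76 = 292.
Row 2: 68 + 56 + 24 + 12 + 100 = 260.
Row 3: 92 + 80 + 48 + 36 + 4 = 260.
Row 4: 16 + 84 + 72 + 60 + 28 = 260.
Row 5: 40 + 8 + 96 + 32 + 52 = 228.
Column 1: 44 + 68 + 92 + 16 + 40 = 260.
Column 2: 64 + 56 + 80 + 84 + 8 = 292.
Column 3: 20 + 24 + 48 + 72 + 96 = 260.
Column 4: 88 + 12 + 36 + 60 + 32 = 228.
Column 5: 76 + 100 + 4 + 28 + 52 = 260.
Main diagonal: 44 + 56 + 48 + 60 + 52 = 260.
Anti-diagonal: 76 + 12 + 48 + 84 + 40 = 260.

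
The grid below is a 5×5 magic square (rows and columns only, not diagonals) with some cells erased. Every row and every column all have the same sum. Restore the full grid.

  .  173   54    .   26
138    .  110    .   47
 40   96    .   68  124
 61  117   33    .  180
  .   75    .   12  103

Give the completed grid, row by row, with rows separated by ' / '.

Column 5 is already complete: 26 + 47 + 124 + 180 + 103 = 480, so that is the magic constant.
Row 3 needs 480; the known cells sum to 328, so (3,3) = 152.
The remaining cell in row 4 is (4,4) = 480 − 391 = 89.
Column 2 must total 480; the given cells sum to 461, so (2,2) = 19.
Column 3 must total 480; the given cells sum to 349, so (5,3) = 131.
Row 2: 138 + 19 + 110 + 47 + ? = 480, so (2,4) = 166.
Using row 5: 75 + 131 + 12 + 103 + ? → (5,1) = 480 − 321 = 159.
Column 1 must total 480; the given cells sum to 398, so (1,1) = 82.
Column 4 must total 480; the given cells sum to 335, so (1,4) = 145.

82 173 54 145 26 / 138 19 110 166 47 / 40 96 152 68 124 / 61 117 33 89 180 / 159 75 131 12 103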